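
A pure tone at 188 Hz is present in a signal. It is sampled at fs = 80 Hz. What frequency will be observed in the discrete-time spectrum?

28 Hz

188 Hz mod fs = 28 Hz.
28 Hz ≤ fs/2 = 40 Hz, appears at 28 Hz.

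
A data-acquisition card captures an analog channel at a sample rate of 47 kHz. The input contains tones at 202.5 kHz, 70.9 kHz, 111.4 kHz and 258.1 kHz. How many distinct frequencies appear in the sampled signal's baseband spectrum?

fs/2 = 23.5 kHz.
202.5 kHz mod fs = 14.5 kHz.
14.5 kHz ≤ fs/2 = 23.5 kHz, appears at 14.5 kHz.
70.9 kHz mod fs = 23.9 kHz.
23.9 kHz > fs/2 = 23.5 kHz, folds to fs − 23.9 kHz = 23.1 kHz.
111.4 kHz mod fs = 17.4 kHz.
17.4 kHz ≤ fs/2 = 23.5 kHz, appears at 17.4 kHz.
258.1 kHz mod fs = 23.1 kHz.
23.1 kHz ≤ fs/2 = 23.5 kHz, appears at 23.1 kHz.
Distinct values: {14.5 kHz, 17.4 kHz, 23.1 kHz} → 3.

3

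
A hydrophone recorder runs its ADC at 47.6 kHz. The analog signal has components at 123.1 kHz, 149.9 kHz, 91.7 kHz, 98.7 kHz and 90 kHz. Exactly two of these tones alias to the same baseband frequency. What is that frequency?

3.5 kHz

fs/2 = 23.8 kHz.
123.1 kHz mod fs = 27.9 kHz.
27.9 kHz > fs/2 = 23.8 kHz, folds to fs − 27.9 kHz = 19.7 kHz.
149.9 kHz mod fs = 7.1 kHz.
7.1 kHz ≤ fs/2 = 23.8 kHz, appears at 7.1 kHz.
91.7 kHz mod fs = 44.1 kHz.
44.1 kHz > fs/2 = 23.8 kHz, folds to fs − 44.1 kHz = 3.5 kHz.
98.7 kHz mod fs = 3.5 kHz.
3.5 kHz ≤ fs/2 = 23.8 kHz, appears at 3.5 kHz.
90 kHz mod fs = 42.4 kHz.
42.4 kHz > fs/2 = 23.8 kHz, folds to fs − 42.4 kHz = 5.2 kHz.
91.7 kHz and 98.7 kHz both map to 3.5 kHz.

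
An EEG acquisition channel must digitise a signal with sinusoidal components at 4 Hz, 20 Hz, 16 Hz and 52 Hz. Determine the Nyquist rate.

104 Hz

Highest-frequency component: 52 Hz.
Nyquist rate = 2 × 52 Hz = 104 Hz.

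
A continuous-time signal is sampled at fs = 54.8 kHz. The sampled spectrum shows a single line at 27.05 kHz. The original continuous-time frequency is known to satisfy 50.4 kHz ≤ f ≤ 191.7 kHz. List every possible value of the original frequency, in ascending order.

81.85 kHz, 82.55 kHz, 136.65 kHz, 137.35 kHz, 191.45 kHz

Frequencies that alias to 27.05 kHz are k·fs ± 27.05 kHz for integer k ≥ 0.
k=0: 27.05 kHz.
k=1: 27.75 kHz, 81.85 kHz.
k=2: 82.55 kHz, 136.65 kHz.
k=3: 137.35 kHz, 191.45 kHz.
k=4: 192.15 kHz, 246.25 kHz.
Within [50.4 kHz, 191.7 kHz]: 81.85 kHz, 82.55 kHz, 136.65 kHz, 137.35 kHz, 191.45 kHz.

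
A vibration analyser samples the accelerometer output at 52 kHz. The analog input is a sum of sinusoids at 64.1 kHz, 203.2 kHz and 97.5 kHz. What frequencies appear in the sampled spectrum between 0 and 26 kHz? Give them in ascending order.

fs/2 = 26 kHz.
64.1 kHz mod fs = 12.1 kHz.
12.1 kHz ≤ fs/2 = 26 kHz, appears at 12.1 kHz.
203.2 kHz mod fs = 47.2 kHz.
47.2 kHz > fs/2 = 26 kHz, folds to fs − 47.2 kHz = 4.8 kHz.
97.5 kHz mod fs = 45.5 kHz.
45.5 kHz > fs/2 = 26 kHz, folds to fs − 45.5 kHz = 6.5 kHz.
Distinct values: {4.8 kHz, 6.5 kHz, 12.1 kHz}.

4.8 kHz, 6.5 kHz, 12.1 kHz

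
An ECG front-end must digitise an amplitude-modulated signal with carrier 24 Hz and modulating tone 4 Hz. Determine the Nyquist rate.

56 Hz

AM sidebands sit at fc ± fm = 20 Hz and 28 Hz.
Highest-frequency component: 28 Hz.
Nyquist rate = 2 × 28 Hz = 56 Hz.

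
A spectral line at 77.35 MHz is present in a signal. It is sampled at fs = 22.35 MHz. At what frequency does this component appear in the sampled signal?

10.3 MHz

77.35 MHz mod fs = 10.3 MHz.
10.3 MHz ≤ fs/2 = 11.175 MHz, appears at 10.3 MHz.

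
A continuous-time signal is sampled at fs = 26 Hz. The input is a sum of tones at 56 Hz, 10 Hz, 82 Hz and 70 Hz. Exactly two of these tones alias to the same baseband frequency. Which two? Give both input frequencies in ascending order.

fs/2 = 13 Hz.
56 Hz mod fs = 4 Hz.
4 Hz ≤ fs/2 = 13 Hz, appears at 4 Hz.
10 Hz ≤ fs/2 = 13 Hz, passes unchanged.
82 Hz mod fs = 4 Hz.
4 Hz ≤ fs/2 = 13 Hz, appears at 4 Hz.
70 Hz mod fs = 18 Hz.
18 Hz > fs/2 = 13 Hz, folds to fs − 18 Hz = 8 Hz.
56 Hz and 82 Hz both map to 4 Hz.

56 Hz, 82 Hz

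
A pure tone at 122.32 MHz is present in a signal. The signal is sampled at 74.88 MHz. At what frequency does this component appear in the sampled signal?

27.44 MHz

122.32 MHz mod fs = 47.44 MHz.
47.44 MHz > fs/2 = 37.44 MHz, folds to fs − 47.44 MHz = 27.44 MHz.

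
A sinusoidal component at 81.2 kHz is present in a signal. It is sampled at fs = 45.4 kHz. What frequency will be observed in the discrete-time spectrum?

9.6 kHz

81.2 kHz mod fs = 35.8 kHz.
35.8 kHz > fs/2 = 22.7 kHz, folds to fs − 35.8 kHz = 9.6 kHz.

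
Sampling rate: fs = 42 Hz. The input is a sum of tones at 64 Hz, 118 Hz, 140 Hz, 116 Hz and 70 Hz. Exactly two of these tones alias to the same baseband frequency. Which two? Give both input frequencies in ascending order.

70 Hz, 140 Hz

fs/2 = 21 Hz.
64 Hz mod fs = 22 Hz.
22 Hz > fs/2 = 21 Hz, folds to fs − 22 Hz = 20 Hz.
118 Hz mod fs = 34 Hz.
34 Hz > fs/2 = 21 Hz, folds to fs − 34 Hz = 8 Hz.
140 Hz mod fs = 14 Hz.
14 Hz ≤ fs/2 = 21 Hz, appears at 14 Hz.
116 Hz mod fs = 32 Hz.
32 Hz > fs/2 = 21 Hz, folds to fs − 32 Hz = 10 Hz.
70 Hz mod fs = 28 Hz.
28 Hz > fs/2 = 21 Hz, folds to fs − 28 Hz = 14 Hz.
70 Hz and 140 Hz both map to 14 Hz.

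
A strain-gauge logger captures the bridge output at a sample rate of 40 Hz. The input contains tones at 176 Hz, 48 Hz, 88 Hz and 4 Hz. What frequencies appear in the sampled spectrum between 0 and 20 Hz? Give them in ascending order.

fs/2 = 20 Hz.
176 Hz mod fs = 16 Hz.
16 Hz ≤ fs/2 = 20 Hz, appears at 16 Hz.
48 Hz mod fs = 8 Hz.
8 Hz ≤ fs/2 = 20 Hz, appears at 8 Hz.
88 Hz mod fs = 8 Hz.
8 Hz ≤ fs/2 = 20 Hz, appears at 8 Hz.
4 Hz ≤ fs/2 = 20 Hz, passes unchanged.
Distinct values: {4 Hz, 8 Hz, 16 Hz}.

4 Hz, 8 Hz, 16 Hz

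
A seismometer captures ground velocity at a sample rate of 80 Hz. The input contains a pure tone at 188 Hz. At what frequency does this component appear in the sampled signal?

28 Hz

188 Hz mod fs = 28 Hz.
28 Hz ≤ fs/2 = 40 Hz, appears at 28 Hz.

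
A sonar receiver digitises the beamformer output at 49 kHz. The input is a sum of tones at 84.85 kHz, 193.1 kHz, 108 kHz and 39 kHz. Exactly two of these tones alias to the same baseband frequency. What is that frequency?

10 kHz

fs/2 = 24.5 kHz.
84.85 kHz mod fs = 35.85 kHz.
35.85 kHz > fs/2 = 24.5 kHz, folds to fs − 35.85 kHz = 13.15 kHz.
193.1 kHz mod fs = 46.1 kHz.
46.1 kHz > fs/2 = 24.5 kHz, folds to fs − 46.1 kHz = 2.9 kHz.
108 kHz mod fs = 10 kHz.
10 kHz ≤ fs/2 = 24.5 kHz, appears at 10 kHz.
39 kHz > fs/2 = 24.5 kHz, folds to fs − 39 kHz = 10 kHz.
39 kHz and 108 kHz both map to 10 kHz.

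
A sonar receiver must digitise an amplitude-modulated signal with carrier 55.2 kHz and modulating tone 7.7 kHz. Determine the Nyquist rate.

AM sidebands sit at fc ± fm = 47.5 kHz and 62.9 kHz.
Highest-frequency component: 62.9 kHz.
Nyquist rate = 2 × 62.9 kHz = 125.8 kHz.

125.8 kHz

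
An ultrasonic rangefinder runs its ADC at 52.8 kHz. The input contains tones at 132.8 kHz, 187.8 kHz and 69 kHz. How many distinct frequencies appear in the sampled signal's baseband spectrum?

3

fs/2 = 26.4 kHz.
132.8 kHz mod fs = 27.2 kHz.
27.2 kHz > fs/2 = 26.4 kHz, folds to fs − 27.2 kHz = 25.6 kHz.
187.8 kHz mod fs = 29.4 kHz.
29.4 kHz > fs/2 = 26.4 kHz, folds to fs − 29.4 kHz = 23.4 kHz.
69 kHz mod fs = 16.2 kHz.
16.2 kHz ≤ fs/2 = 26.4 kHz, appears at 16.2 kHz.
Distinct values: {16.2 kHz, 23.4 kHz, 25.6 kHz} → 3.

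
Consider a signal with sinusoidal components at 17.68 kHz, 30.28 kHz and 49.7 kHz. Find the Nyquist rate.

Highest-frequency component: 49.7 kHz.
Nyquist rate = 2 × 49.7 kHz = 99.4 kHz.

99.4 kHz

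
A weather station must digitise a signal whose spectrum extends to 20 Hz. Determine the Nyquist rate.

40 Hz

Nyquist rate = 2 × 20 Hz = 40 Hz.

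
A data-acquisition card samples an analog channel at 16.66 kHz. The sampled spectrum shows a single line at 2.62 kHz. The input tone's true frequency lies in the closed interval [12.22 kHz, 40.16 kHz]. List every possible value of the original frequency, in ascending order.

Frequencies that alias to 2.62 kHz are k·fs ± 2.62 kHz for integer k ≥ 0.
k=0: 2.62 kHz.
k=1: 14.04 kHz, 19.28 kHz.
k=2: 30.7 kHz, 35.94 kHz.
k=3: 47.36 kHz, 52.6 kHz.
Within [12.22 kHz, 40.16 kHz]: 14.04 kHz, 19.28 kHz, 30.7 kHz, 35.94 kHz.

14.04 kHz, 19.28 kHz, 30.7 kHz, 35.94 kHz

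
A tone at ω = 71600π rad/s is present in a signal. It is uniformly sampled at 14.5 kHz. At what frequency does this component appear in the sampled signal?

6.8 kHz

ω = 71600π rad/s → f = ω/(2π) = 35800 Hz = 35.8 kHz.
35.8 kHz mod fs = 6.8 kHz.
6.8 kHz ≤ fs/2 = 7.25 kHz, appears at 6.8 kHz.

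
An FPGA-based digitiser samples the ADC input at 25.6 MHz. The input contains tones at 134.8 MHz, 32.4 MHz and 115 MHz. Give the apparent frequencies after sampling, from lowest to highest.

fs/2 = 12.8 MHz.
134.8 MHz mod fs = 6.8 MHz.
6.8 MHz ≤ fs/2 = 12.8 MHz, appears at 6.8 MHz.
32.4 MHz mod fs = 6.8 MHz.
6.8 MHz ≤ fs/2 = 12.8 MHz, appears at 6.8 MHz.
115 MHz mod fs = 12.6 MHz.
12.6 MHz ≤ fs/2 = 12.8 MHz, appears at 12.6 MHz.
Distinct values: {6.8 MHz, 12.6 MHz}.

6.8 MHz, 12.6 MHz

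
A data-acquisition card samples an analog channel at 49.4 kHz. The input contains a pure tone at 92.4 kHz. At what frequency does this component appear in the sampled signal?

92.4 kHz mod fs = 43 kHz.
43 kHz > fs/2 = 24.7 kHz, folds to fs − 43 kHz = 6.4 kHz.

6.4 kHz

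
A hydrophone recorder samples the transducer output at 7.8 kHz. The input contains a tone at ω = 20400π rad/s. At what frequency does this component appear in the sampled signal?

2.4 kHz

ω = 20400π rad/s → f = ω/(2π) = 10200 Hz = 10.2 kHz.
10.2 kHz mod fs = 2.4 kHz.
2.4 kHz ≤ fs/2 = 3.9 kHz, appears at 2.4 kHz.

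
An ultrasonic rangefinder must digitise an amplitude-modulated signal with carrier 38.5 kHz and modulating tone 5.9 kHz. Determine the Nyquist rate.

88.8 kHz

AM sidebands sit at fc ± fm = 32.6 kHz and 44.4 kHz.
Highest-frequency component: 44.4 kHz.
Nyquist rate = 2 × 44.4 kHz = 88.8 kHz.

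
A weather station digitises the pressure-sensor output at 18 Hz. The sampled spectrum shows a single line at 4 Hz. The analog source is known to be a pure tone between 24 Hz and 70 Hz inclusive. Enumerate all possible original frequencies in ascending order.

Frequencies that alias to 4 Hz are k·fs ± 4 Hz for integer k ≥ 0.
k=0: 4 Hz.
k=1: 14 Hz, 22 Hz.
k=2: 32 Hz, 40 Hz.
k=3: 50 Hz, 58 Hz.
k=4: 68 Hz, 76 Hz.
k=5: 86 Hz, 94 Hz.
Within [24 Hz, 70 Hz]: 32 Hz, 40 Hz, 50 Hz, 58 Hz, 68 Hz.

32 Hz, 40 Hz, 50 Hz, 58 Hz, 68 Hz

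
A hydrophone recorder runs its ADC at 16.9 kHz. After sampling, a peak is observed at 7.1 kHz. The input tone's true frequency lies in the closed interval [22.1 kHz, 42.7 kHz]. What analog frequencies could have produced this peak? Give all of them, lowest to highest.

Frequencies that alias to 7.1 kHz are k·fs ± 7.1 kHz for integer k ≥ 0.
k=0: 7.1 kHz.
k=1: 9.8 kHz, 24 kHz.
k=2: 26.7 kHz, 40.9 kHz.
k=3: 43.6 kHz, 57.8 kHz.
Within [22.1 kHz, 42.7 kHz]: 24 kHz, 26.7 kHz, 40.9 kHz.

24 kHz, 26.7 kHz, 40.9 kHz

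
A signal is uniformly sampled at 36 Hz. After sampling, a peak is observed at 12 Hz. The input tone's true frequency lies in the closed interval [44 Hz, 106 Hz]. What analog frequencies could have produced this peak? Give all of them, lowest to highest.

Frequencies that alias to 12 Hz are k·fs ± 12 Hz for integer k ≥ 0.
k=0: 12 Hz.
k=1: 24 Hz, 48 Hz.
k=2: 60 Hz, 84 Hz.
k=3: 96 Hz, 120 Hz.
k=4: 132 Hz, 156 Hz.
Within [44 Hz, 106 Hz]: 48 Hz, 60 Hz, 84 Hz, 96 Hz.

48 Hz, 60 Hz, 84 Hz, 96 Hz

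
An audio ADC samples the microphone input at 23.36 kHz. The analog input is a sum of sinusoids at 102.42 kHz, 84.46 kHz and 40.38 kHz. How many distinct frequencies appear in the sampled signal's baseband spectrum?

fs/2 = 11.68 kHz.
102.42 kHz mod fs = 8.98 kHz.
8.98 kHz ≤ fs/2 = 11.68 kHz, appears at 8.98 kHz.
84.46 kHz mod fs = 14.38 kHz.
14.38 kHz > fs/2 = 11.68 kHz, folds to fs − 14.38 kHz = 8.98 kHz.
40.38 kHz mod fs = 17.02 kHz.
17.02 kHz > fs/2 = 11.68 kHz, folds to fs − 17.02 kHz = 6.34 kHz.
Distinct values: {6.34 kHz, 8.98 kHz} → 2.

2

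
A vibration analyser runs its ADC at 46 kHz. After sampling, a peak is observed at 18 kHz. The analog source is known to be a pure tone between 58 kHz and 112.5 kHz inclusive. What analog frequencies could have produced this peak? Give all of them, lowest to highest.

Frequencies that alias to 18 kHz are k·fs ± 18 kHz for integer k ≥ 0.
k=0: 18 kHz.
k=1: 28 kHz, 64 kHz.
k=2: 74 kHz, 110 kHz.
k=3: 120 kHz, 156 kHz.
Within [58 kHz, 112.5 kHz]: 64 kHz, 74 kHz, 110 kHz.

64 kHz, 74 kHz, 110 kHz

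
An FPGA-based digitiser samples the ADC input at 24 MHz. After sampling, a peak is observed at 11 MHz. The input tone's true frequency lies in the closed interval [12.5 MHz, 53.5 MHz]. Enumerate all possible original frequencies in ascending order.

Frequencies that alias to 11 MHz are k·fs ± 11 MHz for integer k ≥ 0.
k=0: 11 MHz.
k=1: 13 MHz, 35 MHz.
k=2: 37 MHz, 59 MHz.
k=3: 61 MHz, 83 MHz.
Within [12.5 MHz, 53.5 MHz]: 13 MHz, 35 MHz, 37 MHz.

13 MHz, 35 MHz, 37 MHz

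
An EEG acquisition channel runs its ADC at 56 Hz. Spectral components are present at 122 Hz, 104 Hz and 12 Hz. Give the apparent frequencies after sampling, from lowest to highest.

8 Hz, 10 Hz, 12 Hz

fs/2 = 28 Hz.
122 Hz mod fs = 10 Hz.
10 Hz ≤ fs/2 = 28 Hz, appears at 10 Hz.
104 Hz mod fs = 48 Hz.
48 Hz > fs/2 = 28 Hz, folds to fs − 48 Hz = 8 Hz.
12 Hz ≤ fs/2 = 28 Hz, passes unchanged.
Distinct values: {8 Hz, 10 Hz, 12 Hz}.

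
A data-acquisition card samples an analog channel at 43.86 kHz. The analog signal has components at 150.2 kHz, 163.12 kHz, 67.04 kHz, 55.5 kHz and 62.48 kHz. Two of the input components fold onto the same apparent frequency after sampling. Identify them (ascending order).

62.48 kHz, 150.2 kHz

fs/2 = 21.93 kHz.
150.2 kHz mod fs = 18.62 kHz.
18.62 kHz ≤ fs/2 = 21.93 kHz, appears at 18.62 kHz.
163.12 kHz mod fs = 31.54 kHz.
31.54 kHz > fs/2 = 21.93 kHz, folds to fs − 31.54 kHz = 12.32 kHz.
67.04 kHz mod fs = 23.18 kHz.
23.18 kHz > fs/2 = 21.93 kHz, folds to fs − 23.18 kHz = 20.68 kHz.
55.5 kHz mod fs = 11.64 kHz.
11.64 kHz ≤ fs/2 = 21.93 kHz, appears at 11.64 kHz.
62.48 kHz mod fs = 18.62 kHz.
18.62 kHz ≤ fs/2 = 21.93 kHz, appears at 18.62 kHz.
62.48 kHz and 150.2 kHz both map to 18.62 kHz.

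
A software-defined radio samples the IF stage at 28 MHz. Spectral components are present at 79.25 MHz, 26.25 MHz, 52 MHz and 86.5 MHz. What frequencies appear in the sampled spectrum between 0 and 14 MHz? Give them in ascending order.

1.75 MHz, 2.5 MHz, 4 MHz, 4.75 MHz

fs/2 = 14 MHz.
79.25 MHz mod fs = 23.25 MHz.
23.25 MHz > fs/2 = 14 MHz, folds to fs − 23.25 MHz = 4.75 MHz.
26.25 MHz > fs/2 = 14 MHz, folds to fs − 26.25 MHz = 1.75 MHz.
52 MHz mod fs = 24 MHz.
24 MHz > fs/2 = 14 MHz, folds to fs − 24 MHz = 4 MHz.
86.5 MHz mod fs = 2.5 MHz.
2.5 MHz ≤ fs/2 = 14 MHz, appears at 2.5 MHz.
Distinct values: {1.75 MHz, 2.5 MHz, 4 MHz, 4.75 MHz}.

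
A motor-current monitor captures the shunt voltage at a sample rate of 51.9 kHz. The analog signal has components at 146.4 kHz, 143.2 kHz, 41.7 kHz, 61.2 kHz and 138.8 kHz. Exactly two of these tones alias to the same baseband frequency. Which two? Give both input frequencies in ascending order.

61.2 kHz, 146.4 kHz

fs/2 = 25.95 kHz.
146.4 kHz mod fs = 42.6 kHz.
42.6 kHz > fs/2 = 25.95 kHz, folds to fs − 42.6 kHz = 9.3 kHz.
143.2 kHz mod fs = 39.4 kHz.
39.4 kHz > fs/2 = 25.95 kHz, folds to fs − 39.4 kHz = 12.5 kHz.
41.7 kHz > fs/2 = 25.95 kHz, folds to fs − 41.7 kHz = 10.2 kHz.
61.2 kHz mod fs = 9.3 kHz.
9.3 kHz ≤ fs/2 = 25.95 kHz, appears at 9.3 kHz.
138.8 kHz mod fs = 35 kHz.
35 kHz > fs/2 = 25.95 kHz, folds to fs − 35 kHz = 16.9 kHz.
61.2 kHz and 146.4 kHz both map to 9.3 kHz.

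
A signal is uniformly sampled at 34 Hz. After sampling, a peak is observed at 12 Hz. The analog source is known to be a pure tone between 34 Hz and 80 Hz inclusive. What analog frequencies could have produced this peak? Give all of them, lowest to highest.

Frequencies that alias to 12 Hz are k·fs ± 12 Hz for integer k ≥ 0.
k=0: 12 Hz.
k=1: 22 Hz, 46 Hz.
k=2: 56 Hz, 80 Hz.
k=3: 90 Hz, 114 Hz.
Within [34 Hz, 80 Hz]: 46 Hz, 56 Hz, 80 Hz.

46 Hz, 56 Hz, 80 Hz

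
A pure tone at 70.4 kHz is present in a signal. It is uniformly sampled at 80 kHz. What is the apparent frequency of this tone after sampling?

9.6 kHz

70.4 kHz > fs/2 = 40 kHz, folds to fs − 70.4 kHz = 9.6 kHz.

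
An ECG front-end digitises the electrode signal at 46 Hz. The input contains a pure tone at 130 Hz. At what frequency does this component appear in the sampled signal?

130 Hz mod fs = 38 Hz.
38 Hz > fs/2 = 23 Hz, folds to fs − 38 Hz = 8 Hz.

8 Hz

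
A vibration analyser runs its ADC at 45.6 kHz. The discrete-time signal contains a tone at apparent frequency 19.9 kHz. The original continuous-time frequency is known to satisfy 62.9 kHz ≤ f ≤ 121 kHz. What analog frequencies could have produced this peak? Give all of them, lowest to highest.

Frequencies that alias to 19.9 kHz are k·fs ± 19.9 kHz for integer k ≥ 0.
k=0: 19.9 kHz.
k=1: 25.7 kHz, 65.5 kHz.
k=2: 71.3 kHz, 111.1 kHz.
k=3: 116.9 kHz, 156.7 kHz.
k=4: 162.5 kHz, 202.3 kHz.
Within [62.9 kHz, 121 kHz]: 65.5 kHz, 71.3 kHz, 111.1 kHz, 116.9 kHz.

65.5 kHz, 71.3 kHz, 111.1 kHz, 116.9 kHz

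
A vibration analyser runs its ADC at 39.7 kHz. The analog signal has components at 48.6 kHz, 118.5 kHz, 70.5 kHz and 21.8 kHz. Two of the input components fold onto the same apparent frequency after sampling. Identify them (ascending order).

fs/2 = 19.85 kHz.
48.6 kHz mod fs = 8.9 kHz.
8.9 kHz ≤ fs/2 = 19.85 kHz, appears at 8.9 kHz.
118.5 kHz mod fs = 39.1 kHz.
39.1 kHz > fs/2 = 19.85 kHz, folds to fs − 39.1 kHz = 0.6 kHz.
70.5 kHz mod fs = 30.8 kHz.
30.8 kHz > fs/2 = 19.85 kHz, folds to fs − 30.8 kHz = 8.9 kHz.
21.8 kHz > fs/2 = 19.85 kHz, folds to fs − 21.8 kHz = 17.9 kHz.
48.6 kHz and 70.5 kHz both map to 8.9 kHz.

48.6 kHz, 70.5 kHz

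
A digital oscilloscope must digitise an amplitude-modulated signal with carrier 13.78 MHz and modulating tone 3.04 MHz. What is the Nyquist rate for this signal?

AM sidebands sit at fc ± fm = 10.74 MHz and 16.82 MHz.
Highest-frequency component: 16.82 MHz.
Nyquist rate = 2 × 16.82 MHz = 33.64 MHz.

33.64 MHz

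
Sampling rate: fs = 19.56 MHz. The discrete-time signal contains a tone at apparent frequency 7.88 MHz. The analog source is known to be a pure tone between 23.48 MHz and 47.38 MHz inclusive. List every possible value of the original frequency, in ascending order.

27.44 MHz, 31.24 MHz, 47 MHz

Frequencies that alias to 7.88 MHz are k·fs ± 7.88 MHz for integer k ≥ 0.
k=0: 7.88 MHz.
k=1: 11.68 MHz, 27.44 MHz.
k=2: 31.24 MHz, 47 MHz.
k=3: 50.8 MHz, 66.56 MHz.
Within [23.48 MHz, 47.38 MHz]: 27.44 MHz, 31.24 MHz, 47 MHz.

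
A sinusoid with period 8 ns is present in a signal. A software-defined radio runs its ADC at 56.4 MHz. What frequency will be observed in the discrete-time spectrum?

T = 8 ns → f = 1/T = 125 MHz.
125 MHz mod fs = 12.2 MHz.
12.2 MHz ≤ fs/2 = 28.2 MHz, appears at 12.2 MHz.

12.2 MHz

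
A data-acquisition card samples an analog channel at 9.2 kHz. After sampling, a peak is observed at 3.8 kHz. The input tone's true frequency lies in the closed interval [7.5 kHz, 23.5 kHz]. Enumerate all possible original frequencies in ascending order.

13 kHz, 14.6 kHz, 22.2 kHz

Frequencies that alias to 3.8 kHz are k·fs ± 3.8 kHz for integer k ≥ 0.
k=0: 3.8 kHz.
k=1: 5.4 kHz, 13 kHz.
k=2: 14.6 kHz, 22.2 kHz.
k=3: 23.8 kHz, 31.4 kHz.
Within [7.5 kHz, 23.5 kHz]: 13 kHz, 14.6 kHz, 22.2 kHz.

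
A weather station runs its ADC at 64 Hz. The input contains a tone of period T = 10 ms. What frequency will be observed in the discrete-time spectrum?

28 Hz

T = 10 ms → f = 1/T = 100 Hz.
100 Hz mod fs = 36 Hz.
36 Hz > fs/2 = 32 Hz, folds to fs − 36 Hz = 28 Hz.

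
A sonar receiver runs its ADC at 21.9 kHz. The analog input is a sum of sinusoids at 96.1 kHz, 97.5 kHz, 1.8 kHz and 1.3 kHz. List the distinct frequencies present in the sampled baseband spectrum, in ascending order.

fs/2 = 10.95 kHz.
96.1 kHz mod fs = 8.5 kHz.
8.5 kHz ≤ fs/2 = 10.95 kHz, appears at 8.5 kHz.
97.5 kHz mod fs = 9.9 kHz.
9.9 kHz ≤ fs/2 = 10.95 kHz, appears at 9.9 kHz.
1.8 kHz ≤ fs/2 = 10.95 kHz, passes unchanged.
1.3 kHz ≤ fs/2 = 10.95 kHz, passes unchanged.
Distinct values: {1.3 kHz, 1.8 kHz, 8.5 kHz, 9.9 kHz}.

1.3 kHz, 1.8 kHz, 8.5 kHz, 9.9 kHz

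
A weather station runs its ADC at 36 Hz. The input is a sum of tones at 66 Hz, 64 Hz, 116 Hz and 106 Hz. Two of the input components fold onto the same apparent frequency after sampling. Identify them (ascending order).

fs/2 = 18 Hz.
66 Hz mod fs = 30 Hz.
30 Hz > fs/2 = 18 Hz, folds to fs − 30 Hz = 6 Hz.
64 Hz mod fs = 28 Hz.
28 Hz > fs/2 = 18 Hz, folds to fs − 28 Hz = 8 Hz.
116 Hz mod fs = 8 Hz.
8 Hz ≤ fs/2 = 18 Hz, appears at 8 Hz.
106 Hz mod fs = 34 Hz.
34 Hz > fs/2 = 18 Hz, folds to fs − 34 Hz = 2 Hz.
64 Hz and 116 Hz both map to 8 Hz.

64 Hz, 116 Hz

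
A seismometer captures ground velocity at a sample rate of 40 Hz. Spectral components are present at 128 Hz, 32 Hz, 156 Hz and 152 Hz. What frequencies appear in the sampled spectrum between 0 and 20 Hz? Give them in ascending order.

4 Hz, 8 Hz

fs/2 = 20 Hz.
128 Hz mod fs = 8 Hz.
8 Hz ≤ fs/2 = 20 Hz, appears at 8 Hz.
32 Hz > fs/2 = 20 Hz, folds to fs − 32 Hz = 8 Hz.
156 Hz mod fs = 36 Hz.
36 Hz > fs/2 = 20 Hz, folds to fs − 36 Hz = 4 Hz.
152 Hz mod fs = 32 Hz.
32 Hz > fs/2 = 20 Hz, folds to fs − 32 Hz = 8 Hz.
Distinct values: {4 Hz, 8 Hz}.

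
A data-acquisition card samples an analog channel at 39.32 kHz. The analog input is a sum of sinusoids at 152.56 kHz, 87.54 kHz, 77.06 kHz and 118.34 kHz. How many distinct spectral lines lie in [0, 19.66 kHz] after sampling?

fs/2 = 19.66 kHz.
152.56 kHz mod fs = 34.6 kHz.
34.6 kHz > fs/2 = 19.66 kHz, folds to fs − 34.6 kHz = 4.72 kHz.
87.54 kHz mod fs = 8.9 kHz.
8.9 kHz ≤ fs/2 = 19.66 kHz, appears at 8.9 kHz.
77.06 kHz mod fs = 37.74 kHz.
37.74 kHz > fs/2 = 19.66 kHz, folds to fs − 37.74 kHz = 1.58 kHz.
118.34 kHz mod fs = 0.38 kHz.
0.38 kHz ≤ fs/2 = 19.66 kHz, appears at 0.38 kHz.
Distinct values: {0.38 kHz, 1.58 kHz, 4.72 kHz, 8.9 kHz} → 4.

4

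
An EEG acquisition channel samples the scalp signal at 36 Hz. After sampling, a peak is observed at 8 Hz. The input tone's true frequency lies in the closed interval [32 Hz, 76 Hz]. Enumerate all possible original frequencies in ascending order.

Frequencies that alias to 8 Hz are k·fs ± 8 Hz for integer k ≥ 0.
k=0: 8 Hz.
k=1: 28 Hz, 44 Hz.
k=2: 64 Hz, 80 Hz.
k=3: 100 Hz, 116 Hz.
Within [32 Hz, 76 Hz]: 44 Hz, 64 Hz.

44 Hz, 64 Hz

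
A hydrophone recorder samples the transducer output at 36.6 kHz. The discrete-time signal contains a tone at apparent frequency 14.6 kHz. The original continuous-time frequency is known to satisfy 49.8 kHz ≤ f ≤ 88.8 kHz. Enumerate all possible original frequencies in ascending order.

51.2 kHz, 58.6 kHz, 87.8 kHz

Frequencies that alias to 14.6 kHz are k·fs ± 14.6 kHz for integer k ≥ 0.
k=0: 14.6 kHz.
k=1: 22 kHz, 51.2 kHz.
k=2: 58.6 kHz, 87.8 kHz.
k=3: 95.2 kHz, 124.4 kHz.
Within [49.8 kHz, 88.8 kHz]: 51.2 kHz, 58.6 kHz, 87.8 kHz.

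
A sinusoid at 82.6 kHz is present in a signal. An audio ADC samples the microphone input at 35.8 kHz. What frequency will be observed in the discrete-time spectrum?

11 kHz

82.6 kHz mod fs = 11 kHz.
11 kHz ≤ fs/2 = 17.9 kHz, appears at 11 kHz.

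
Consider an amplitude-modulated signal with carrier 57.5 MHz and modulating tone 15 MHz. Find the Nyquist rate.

145 MHz

AM sidebands sit at fc ± fm = 42.5 MHz and 72.5 MHz.
Highest-frequency component: 72.5 MHz.
Nyquist rate = 2 × 72.5 MHz = 145 MHz.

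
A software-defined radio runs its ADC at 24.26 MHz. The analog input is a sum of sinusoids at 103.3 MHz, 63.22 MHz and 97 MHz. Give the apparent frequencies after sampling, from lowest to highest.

0.04 MHz, 6.26 MHz, 9.56 MHz

fs/2 = 12.13 MHz.
103.3 MHz mod fs = 6.26 MHz.
6.26 MHz ≤ fs/2 = 12.13 MHz, appears at 6.26 MHz.
63.22 MHz mod fs = 14.7 MHz.
14.7 MHz > fs/2 = 12.13 MHz, folds to fs − 14.7 MHz = 9.56 MHz.
97 MHz mod fs = 24.22 MHz.
24.22 MHz > fs/2 = 12.13 MHz, folds to fs − 24.22 MHz = 0.04 MHz.
Distinct values: {0.04 MHz, 6.26 MHz, 9.56 MHz}.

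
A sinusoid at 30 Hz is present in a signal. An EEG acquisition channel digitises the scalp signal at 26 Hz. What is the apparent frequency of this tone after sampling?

30 Hz mod fs = 4 Hz.
4 Hz ≤ fs/2 = 13 Hz, appears at 4 Hz.

4 Hz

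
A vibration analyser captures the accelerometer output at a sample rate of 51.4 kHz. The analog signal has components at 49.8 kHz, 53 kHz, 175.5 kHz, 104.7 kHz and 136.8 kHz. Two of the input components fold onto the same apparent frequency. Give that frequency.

1.6 kHz

fs/2 = 25.7 kHz.
49.8 kHz > fs/2 = 25.7 kHz, folds to fs − 49.8 kHz = 1.6 kHz.
53 kHz mod fs = 1.6 kHz.
1.6 kHz ≤ fs/2 = 25.7 kHz, appears at 1.6 kHz.
175.5 kHz mod fs = 21.3 kHz.
21.3 kHz ≤ fs/2 = 25.7 kHz, appears at 21.3 kHz.
104.7 kHz mod fs = 1.9 kHz.
1.9 kHz ≤ fs/2 = 25.7 kHz, appears at 1.9 kHz.
136.8 kHz mod fs = 34 kHz.
34 kHz > fs/2 = 25.7 kHz, folds to fs − 34 kHz = 17.4 kHz.
49.8 kHz and 53 kHz both map to 1.6 kHz.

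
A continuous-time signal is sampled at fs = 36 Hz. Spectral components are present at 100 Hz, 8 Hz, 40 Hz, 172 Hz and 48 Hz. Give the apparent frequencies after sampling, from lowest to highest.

fs/2 = 18 Hz.
100 Hz mod fs = 28 Hz.
28 Hz > fs/2 = 18 Hz, folds to fs − 28 Hz = 8 Hz.
8 Hz ≤ fs/2 = 18 Hz, passes unchanged.
40 Hz mod fs = 4 Hz.
4 Hz ≤ fs/2 = 18 Hz, appears at 4 Hz.
172 Hz mod fs = 28 Hz.
28 Hz > fs/2 = 18 Hz, folds to fs − 28 Hz = 8 Hz.
48 Hz mod fs = 12 Hz.
12 Hz ≤ fs/2 = 18 Hz, appears at 12 Hz.
Distinct values: {4 Hz, 8 Hz, 12 Hz}.

4 Hz, 8 Hz, 12 Hz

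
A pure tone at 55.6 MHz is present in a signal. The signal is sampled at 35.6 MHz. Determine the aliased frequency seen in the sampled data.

55.6 MHz mod fs = 20 MHz.
20 MHz > fs/2 = 17.8 MHz, folds to fs − 20 MHz = 15.6 MHz.

15.6 MHz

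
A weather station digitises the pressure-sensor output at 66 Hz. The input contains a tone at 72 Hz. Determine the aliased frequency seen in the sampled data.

6 Hz

72 Hz mod fs = 6 Hz.
6 Hz ≤ fs/2 = 33 Hz, appears at 6 Hz.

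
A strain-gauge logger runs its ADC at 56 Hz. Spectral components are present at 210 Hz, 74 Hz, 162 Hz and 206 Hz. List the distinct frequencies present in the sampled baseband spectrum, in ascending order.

6 Hz, 14 Hz, 18 Hz

fs/2 = 28 Hz.
210 Hz mod fs = 42 Hz.
42 Hz > fs/2 = 28 Hz, folds to fs − 42 Hz = 14 Hz.
74 Hz mod fs = 18 Hz.
18 Hz ≤ fs/2 = 28 Hz, appears at 18 Hz.
162 Hz mod fs = 50 Hz.
50 Hz > fs/2 = 28 Hz, folds to fs − 50 Hz = 6 Hz.
206 Hz mod fs = 38 Hz.
38 Hz > fs/2 = 28 Hz, folds to fs − 38 Hz = 18 Hz.
Distinct values: {6 Hz, 14 Hz, 18 Hz}.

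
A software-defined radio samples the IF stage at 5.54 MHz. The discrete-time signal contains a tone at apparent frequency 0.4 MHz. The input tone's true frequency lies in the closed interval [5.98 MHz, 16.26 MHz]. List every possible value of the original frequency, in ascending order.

10.68 MHz, 11.48 MHz, 16.22 MHz

Frequencies that alias to 0.4 MHz are k·fs ± 0.4 MHz for integer k ≥ 0.
k=0: 0.4 MHz.
k=1: 5.14 MHz, 5.94 MHz.
k=2: 10.68 MHz, 11.48 MHz.
k=3: 16.22 MHz, 17.02 MHz.
k=4: 21.76 MHz, 22.56 MHz.
Within [5.98 MHz, 16.26 MHz]: 10.68 MHz, 11.48 MHz, 16.22 MHz.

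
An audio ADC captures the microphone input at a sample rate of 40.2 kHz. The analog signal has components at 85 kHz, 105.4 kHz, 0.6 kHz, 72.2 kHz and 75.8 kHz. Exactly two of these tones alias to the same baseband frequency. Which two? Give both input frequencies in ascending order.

fs/2 = 20.1 kHz.
85 kHz mod fs = 4.6 kHz.
4.6 kHz ≤ fs/2 = 20.1 kHz, appears at 4.6 kHz.
105.4 kHz mod fs = 25 kHz.
25 kHz > fs/2 = 20.1 kHz, folds to fs − 25 kHz = 15.2 kHz.
0.6 kHz ≤ fs/2 = 20.1 kHz, passes unchanged.
72.2 kHz mod fs = 32 kHz.
32 kHz > fs/2 = 20.1 kHz, folds to fs − 32 kHz = 8.2 kHz.
75.8 kHz mod fs = 35.6 kHz.
35.6 kHz > fs/2 = 20.1 kHz, folds to fs − 35.6 kHz = 4.6 kHz.
75.8 kHz and 85 kHz both map to 4.6 kHz.

75.8 kHz, 85 kHz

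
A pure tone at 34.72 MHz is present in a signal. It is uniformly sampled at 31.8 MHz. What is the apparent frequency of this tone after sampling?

2.92 MHz

34.72 MHz mod fs = 2.92 MHz.
2.92 MHz ≤ fs/2 = 15.9 MHz, appears at 2.92 MHz.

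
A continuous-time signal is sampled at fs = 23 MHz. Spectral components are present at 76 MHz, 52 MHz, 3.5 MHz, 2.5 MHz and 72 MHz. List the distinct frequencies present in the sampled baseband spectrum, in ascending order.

fs/2 = 11.5 MHz.
76 MHz mod fs = 7 MHz.
7 MHz ≤ fs/2 = 11.5 MHz, appears at 7 MHz.
52 MHz mod fs = 6 MHz.
6 MHz ≤ fs/2 = 11.5 MHz, appears at 6 MHz.
3.5 MHz ≤ fs/2 = 11.5 MHz, passes unchanged.
2.5 MHz ≤ fs/2 = 11.5 MHz, passes unchanged.
72 MHz mod fs = 3 MHz.
3 MHz ≤ fs/2 = 11.5 MHz, appears at 3 MHz.
Distinct values: {2.5 MHz, 3 MHz, 3.5 MHz, 6 MHz, 7 MHz}.

2.5 MHz, 3 MHz, 3.5 MHz, 6 MHz, 7 MHz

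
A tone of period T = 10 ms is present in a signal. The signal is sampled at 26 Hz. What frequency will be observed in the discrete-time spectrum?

4 Hz

T = 10 ms → f = 1/T = 100 Hz.
100 Hz mod fs = 22 Hz.
22 Hz > fs/2 = 13 Hz, folds to fs − 22 Hz = 4 Hz.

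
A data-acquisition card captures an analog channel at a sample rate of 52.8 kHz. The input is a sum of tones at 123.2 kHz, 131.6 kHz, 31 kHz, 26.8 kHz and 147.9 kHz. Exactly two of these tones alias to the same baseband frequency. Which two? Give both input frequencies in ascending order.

fs/2 = 26.4 kHz.
123.2 kHz mod fs = 17.6 kHz.
17.6 kHz ≤ fs/2 = 26.4 kHz, appears at 17.6 kHz.
131.6 kHz mod fs = 26 kHz.
26 kHz ≤ fs/2 = 26.4 kHz, appears at 26 kHz.
31 kHz > fs/2 = 26.4 kHz, folds to fs − 31 kHz = 21.8 kHz.
26.8 kHz > fs/2 = 26.4 kHz, folds to fs − 26.8 kHz = 26 kHz.
147.9 kHz mod fs = 42.3 kHz.
42.3 kHz > fs/2 = 26.4 kHz, folds to fs − 42.3 kHz = 10.5 kHz.
26.8 kHz and 131.6 kHz both map to 26 kHz.

26.8 kHz, 131.6 kHz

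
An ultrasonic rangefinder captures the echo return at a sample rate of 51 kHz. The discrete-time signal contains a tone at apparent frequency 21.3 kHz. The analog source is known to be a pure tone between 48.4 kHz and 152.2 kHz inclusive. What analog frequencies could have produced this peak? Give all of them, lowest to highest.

Frequencies that alias to 21.3 kHz are k·fs ± 21.3 kHz for integer k ≥ 0.
k=0: 21.3 kHz.
k=1: 29.7 kHz, 72.3 kHz.
k=2: 80.7 kHz, 123.3 kHz.
k=3: 131.7 kHz, 174.3 kHz.
k=4: 182.7 kHz, 225.3 kHz.
Within [48.4 kHz, 152.2 kHz]: 72.3 kHz, 80.7 kHz, 123.3 kHz, 131.7 kHz.

72.3 kHz, 80.7 kHz, 123.3 kHz, 131.7 kHz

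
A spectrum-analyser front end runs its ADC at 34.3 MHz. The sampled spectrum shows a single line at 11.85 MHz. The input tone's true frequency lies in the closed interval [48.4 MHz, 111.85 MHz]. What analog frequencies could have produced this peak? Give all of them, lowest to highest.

56.75 MHz, 80.45 MHz, 91.05 MHz

Frequencies that alias to 11.85 MHz are k·fs ± 11.85 MHz for integer k ≥ 0.
k=0: 11.85 MHz.
k=1: 22.45 MHz, 46.15 MHz.
k=2: 56.75 MHz, 80.45 MHz.
k=3: 91.05 MHz, 114.75 MHz.
k=4: 125.35 MHz, 149.05 MHz.
Within [48.4 MHz, 111.85 MHz]: 56.75 MHz, 80.45 MHz, 91.05 MHz.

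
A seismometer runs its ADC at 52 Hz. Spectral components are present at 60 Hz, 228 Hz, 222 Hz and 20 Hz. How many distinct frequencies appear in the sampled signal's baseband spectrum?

3

fs/2 = 26 Hz.
60 Hz mod fs = 8 Hz.
8 Hz ≤ fs/2 = 26 Hz, appears at 8 Hz.
228 Hz mod fs = 20 Hz.
20 Hz ≤ fs/2 = 26 Hz, appears at 20 Hz.
222 Hz mod fs = 14 Hz.
14 Hz ≤ fs/2 = 26 Hz, appears at 14 Hz.
20 Hz ≤ fs/2 = 26 Hz, passes unchanged.
Distinct values: {8 Hz, 14 Hz, 20 Hz} → 3.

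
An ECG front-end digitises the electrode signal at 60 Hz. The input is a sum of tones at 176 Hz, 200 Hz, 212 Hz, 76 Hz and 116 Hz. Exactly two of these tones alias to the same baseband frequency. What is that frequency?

4 Hz

fs/2 = 30 Hz.
176 Hz mod fs = 56 Hz.
56 Hz > fs/2 = 30 Hz, folds to fs − 56 Hz = 4 Hz.
200 Hz mod fs = 20 Hz.
20 Hz ≤ fs/2 = 30 Hz, appears at 20 Hz.
212 Hz mod fs = 32 Hz.
32 Hz > fs/2 = 30 Hz, folds to fs − 32 Hz = 28 Hz.
76 Hz mod fs = 16 Hz.
16 Hz ≤ fs/2 = 30 Hz, appears at 16 Hz.
116 Hz mod fs = 56 Hz.
56 Hz > fs/2 = 30 Hz, folds to fs − 56 Hz = 4 Hz.
116 Hz and 176 Hz both map to 4 Hz.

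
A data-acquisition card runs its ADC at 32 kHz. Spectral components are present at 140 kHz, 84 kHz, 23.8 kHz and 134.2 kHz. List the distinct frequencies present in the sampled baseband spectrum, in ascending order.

fs/2 = 16 kHz.
140 kHz mod fs = 12 kHz.
12 kHz ≤ fs/2 = 16 kHz, appears at 12 kHz.
84 kHz mod fs = 20 kHz.
20 kHz > fs/2 = 16 kHz, folds to fs − 20 kHz = 12 kHz.
23.8 kHz > fs/2 = 16 kHz, folds to fs − 23.8 kHz = 8.2 kHz.
134.2 kHz mod fs = 6.2 kHz.
6.2 kHz ≤ fs/2 = 16 kHz, appears at 6.2 kHz.
Distinct values: {6.2 kHz, 8.2 kHz, 12 kHz}.

6.2 kHz, 8.2 kHz, 12 kHz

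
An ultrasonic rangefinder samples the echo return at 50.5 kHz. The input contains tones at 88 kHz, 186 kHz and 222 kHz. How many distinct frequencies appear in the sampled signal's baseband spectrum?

fs/2 = 25.25 kHz.
88 kHz mod fs = 37.5 kHz.
37.5 kHz > fs/2 = 25.25 kHz, folds to fs − 37.5 kHz = 13 kHz.
186 kHz mod fs = 34.5 kHz.
34.5 kHz > fs/2 = 25.25 kHz, folds to fs − 34.5 kHz = 16 kHz.
222 kHz mod fs = 20 kHz.
20 kHz ≤ fs/2 = 25.25 kHz, appears at 20 kHz.
Distinct values: {13 kHz, 16 kHz, 20 kHz} → 3.

3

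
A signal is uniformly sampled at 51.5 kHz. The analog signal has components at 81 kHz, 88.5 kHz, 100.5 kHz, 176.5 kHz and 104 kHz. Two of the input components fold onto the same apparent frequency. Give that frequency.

22 kHz

fs/2 = 25.75 kHz.
81 kHz mod fs = 29.5 kHz.
29.5 kHz > fs/2 = 25.75 kHz, folds to fs − 29.5 kHz = 22 kHz.
88.5 kHz mod fs = 37 kHz.
37 kHz > fs/2 = 25.75 kHz, folds to fs − 37 kHz = 14.5 kHz.
100.5 kHz mod fs = 49 kHz.
49 kHz > fs/2 = 25.75 kHz, folds to fs − 49 kHz = 2.5 kHz.
176.5 kHz mod fs = 22 kHz.
22 kHz ≤ fs/2 = 25.75 kHz, appears at 22 kHz.
104 kHz mod fs = 1 kHz.
1 kHz ≤ fs/2 = 25.75 kHz, appears at 1 kHz.
81 kHz and 176.5 kHz both map to 22 kHz.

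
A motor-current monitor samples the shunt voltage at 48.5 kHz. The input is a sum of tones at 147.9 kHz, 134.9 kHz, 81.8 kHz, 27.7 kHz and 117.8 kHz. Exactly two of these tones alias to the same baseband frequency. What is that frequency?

fs/2 = 24.25 kHz.
147.9 kHz mod fs = 2.4 kHz.
2.4 kHz ≤ fs/2 = 24.25 kHz, appears at 2.4 kHz.
134.9 kHz mod fs = 37.9 kHz.
37.9 kHz > fs/2 = 24.25 kHz, folds to fs − 37.9 kHz = 10.6 kHz.
81.8 kHz mod fs = 33.3 kHz.
33.3 kHz > fs/2 = 24.25 kHz, folds to fs − 33.3 kHz = 15.2 kHz.
27.7 kHz > fs/2 = 24.25 kHz, folds to fs − 27.7 kHz = 20.8 kHz.
117.8 kHz mod fs = 20.8 kHz.
20.8 kHz ≤ fs/2 = 24.25 kHz, appears at 20.8 kHz.
27.7 kHz and 117.8 kHz both map to 20.8 kHz.

20.8 kHz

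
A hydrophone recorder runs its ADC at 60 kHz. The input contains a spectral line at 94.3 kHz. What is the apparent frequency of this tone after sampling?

94.3 kHz mod fs = 34.3 kHz.
34.3 kHz > fs/2 = 30 kHz, folds to fs − 34.3 kHz = 25.7 kHz.

25.7 kHz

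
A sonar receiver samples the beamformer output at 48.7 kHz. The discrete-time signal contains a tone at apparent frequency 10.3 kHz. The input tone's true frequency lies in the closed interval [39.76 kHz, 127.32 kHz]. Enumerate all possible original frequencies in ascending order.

59 kHz, 87.1 kHz, 107.7 kHz

Frequencies that alias to 10.3 kHz are k·fs ± 10.3 kHz for integer k ≥ 0.
k=0: 10.3 kHz.
k=1: 38.4 kHz, 59 kHz.
k=2: 87.1 kHz, 107.7 kHz.
k=3: 135.8 kHz, 156.4 kHz.
Within [39.76 kHz, 127.32 kHz]: 59 kHz, 87.1 kHz, 107.7 kHz.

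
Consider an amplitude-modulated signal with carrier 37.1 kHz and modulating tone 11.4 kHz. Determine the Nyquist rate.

97 kHz

AM sidebands sit at fc ± fm = 25.7 kHz and 48.5 kHz.
Highest-frequency component: 48.5 kHz.
Nyquist rate = 2 × 48.5 kHz = 97 kHz.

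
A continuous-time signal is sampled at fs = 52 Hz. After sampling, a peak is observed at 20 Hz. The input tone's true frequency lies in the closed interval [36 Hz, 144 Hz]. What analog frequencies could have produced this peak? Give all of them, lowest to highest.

Frequencies that alias to 20 Hz are k·fs ± 20 Hz for integer k ≥ 0.
k=0: 20 Hz.
k=1: 32 Hz, 72 Hz.
k=2: 84 Hz, 124 Hz.
k=3: 136 Hz, 176 Hz.
k=4: 188 Hz, 228 Hz.
Within [36 Hz, 144 Hz]: 72 Hz, 84 Hz, 124 Hz, 136 Hz.

72 Hz, 84 Hz, 124 Hz, 136 Hz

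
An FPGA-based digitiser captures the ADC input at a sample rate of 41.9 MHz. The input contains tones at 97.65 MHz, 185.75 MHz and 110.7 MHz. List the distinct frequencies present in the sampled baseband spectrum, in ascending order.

13.85 MHz, 15 MHz, 18.15 MHz

fs/2 = 20.95 MHz.
97.65 MHz mod fs = 13.85 MHz.
13.85 MHz ≤ fs/2 = 20.95 MHz, appears at 13.85 MHz.
185.75 MHz mod fs = 18.15 MHz.
18.15 MHz ≤ fs/2 = 20.95 MHz, appears at 18.15 MHz.
110.7 MHz mod fs = 26.9 MHz.
26.9 MHz > fs/2 = 20.95 MHz, folds to fs − 26.9 MHz = 15 MHz.
Distinct values: {13.85 MHz, 15 MHz, 18.15 MHz}.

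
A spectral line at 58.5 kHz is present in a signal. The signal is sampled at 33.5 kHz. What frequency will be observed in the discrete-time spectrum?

8.5 kHz

58.5 kHz mod fs = 25 kHz.
25 kHz > fs/2 = 16.75 kHz, folds to fs − 25 kHz = 8.5 kHz.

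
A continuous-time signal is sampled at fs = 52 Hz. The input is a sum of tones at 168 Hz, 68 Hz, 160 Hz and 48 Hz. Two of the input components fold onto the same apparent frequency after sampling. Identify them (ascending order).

48 Hz, 160 Hz

fs/2 = 26 Hz.
168 Hz mod fs = 12 Hz.
12 Hz ≤ fs/2 = 26 Hz, appears at 12 Hz.
68 Hz mod fs = 16 Hz.
16 Hz ≤ fs/2 = 26 Hz, appears at 16 Hz.
160 Hz mod fs = 4 Hz.
4 Hz ≤ fs/2 = 26 Hz, appears at 4 Hz.
48 Hz > fs/2 = 26 Hz, folds to fs − 48 Hz = 4 Hz.
48 Hz and 160 Hz both map to 4 Hz.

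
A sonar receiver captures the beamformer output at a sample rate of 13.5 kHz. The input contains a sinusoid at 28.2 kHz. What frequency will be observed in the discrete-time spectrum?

28.2 kHz mod fs = 1.2 kHz.
1.2 kHz ≤ fs/2 = 6.75 kHz, appears at 1.2 kHz.

1.2 kHz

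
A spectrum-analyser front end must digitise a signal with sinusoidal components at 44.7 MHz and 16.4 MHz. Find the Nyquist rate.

89.4 MHz

Highest-frequency component: 44.7 MHz.
Nyquist rate = 2 × 44.7 MHz = 89.4 MHz.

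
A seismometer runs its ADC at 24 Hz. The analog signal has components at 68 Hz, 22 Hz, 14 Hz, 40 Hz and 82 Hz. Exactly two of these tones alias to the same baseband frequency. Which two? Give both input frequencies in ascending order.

14 Hz, 82 Hz

fs/2 = 12 Hz.
68 Hz mod fs = 20 Hz.
20 Hz > fs/2 = 12 Hz, folds to fs − 20 Hz = 4 Hz.
22 Hz > fs/2 = 12 Hz, folds to fs − 22 Hz = 2 Hz.
14 Hz > fs/2 = 12 Hz, folds to fs − 14 Hz = 10 Hz.
40 Hz mod fs = 16 Hz.
16 Hz > fs/2 = 12 Hz, folds to fs − 16 Hz = 8 Hz.
82 Hz mod fs = 10 Hz.
10 Hz ≤ fs/2 = 12 Hz, appears at 10 Hz.
14 Hz and 82 Hz both map to 10 Hz.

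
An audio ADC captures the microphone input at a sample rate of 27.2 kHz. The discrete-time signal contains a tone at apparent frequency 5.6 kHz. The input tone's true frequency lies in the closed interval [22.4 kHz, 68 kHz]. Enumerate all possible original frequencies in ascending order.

32.8 kHz, 48.8 kHz, 60 kHz

Frequencies that alias to 5.6 kHz are k·fs ± 5.6 kHz for integer k ≥ 0.
k=0: 5.6 kHz.
k=1: 21.6 kHz, 32.8 kHz.
k=2: 48.8 kHz, 60 kHz.
k=3: 76 kHz, 87.2 kHz.
Within [22.4 kHz, 68 kHz]: 32.8 kHz, 48.8 kHz, 60 kHz.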